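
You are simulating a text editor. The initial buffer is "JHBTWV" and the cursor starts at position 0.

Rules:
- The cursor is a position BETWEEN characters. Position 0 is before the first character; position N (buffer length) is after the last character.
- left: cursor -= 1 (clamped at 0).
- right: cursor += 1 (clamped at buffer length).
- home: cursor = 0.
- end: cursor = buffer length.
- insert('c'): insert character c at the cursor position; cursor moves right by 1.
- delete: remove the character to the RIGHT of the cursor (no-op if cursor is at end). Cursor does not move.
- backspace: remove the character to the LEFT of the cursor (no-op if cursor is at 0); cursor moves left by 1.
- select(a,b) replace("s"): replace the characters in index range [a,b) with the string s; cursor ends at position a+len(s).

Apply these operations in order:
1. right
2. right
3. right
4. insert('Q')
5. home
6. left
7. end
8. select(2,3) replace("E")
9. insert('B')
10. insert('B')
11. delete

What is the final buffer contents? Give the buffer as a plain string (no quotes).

Answer: JHEBBTWV

Derivation:
After op 1 (right): buf='JHBTWV' cursor=1
After op 2 (right): buf='JHBTWV' cursor=2
After op 3 (right): buf='JHBTWV' cursor=3
After op 4 (insert('Q')): buf='JHBQTWV' cursor=4
After op 5 (home): buf='JHBQTWV' cursor=0
After op 6 (left): buf='JHBQTWV' cursor=0
After op 7 (end): buf='JHBQTWV' cursor=7
After op 8 (select(2,3) replace("E")): buf='JHEQTWV' cursor=3
After op 9 (insert('B')): buf='JHEBQTWV' cursor=4
After op 10 (insert('B')): buf='JHEBBQTWV' cursor=5
After op 11 (delete): buf='JHEBBTWV' cursor=5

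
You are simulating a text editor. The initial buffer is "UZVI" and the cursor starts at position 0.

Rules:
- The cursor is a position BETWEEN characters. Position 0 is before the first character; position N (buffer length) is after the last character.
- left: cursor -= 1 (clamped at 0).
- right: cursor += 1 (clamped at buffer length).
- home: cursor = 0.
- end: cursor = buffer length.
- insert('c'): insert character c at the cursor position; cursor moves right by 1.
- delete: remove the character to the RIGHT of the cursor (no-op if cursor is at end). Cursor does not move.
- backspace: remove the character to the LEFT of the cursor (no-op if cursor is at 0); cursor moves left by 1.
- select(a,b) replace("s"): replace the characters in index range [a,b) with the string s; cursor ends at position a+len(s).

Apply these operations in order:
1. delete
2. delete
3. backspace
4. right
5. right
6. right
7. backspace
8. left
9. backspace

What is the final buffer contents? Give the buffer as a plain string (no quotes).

Answer: V

Derivation:
After op 1 (delete): buf='ZVI' cursor=0
After op 2 (delete): buf='VI' cursor=0
After op 3 (backspace): buf='VI' cursor=0
After op 4 (right): buf='VI' cursor=1
After op 5 (right): buf='VI' cursor=2
After op 6 (right): buf='VI' cursor=2
After op 7 (backspace): buf='V' cursor=1
After op 8 (left): buf='V' cursor=0
After op 9 (backspace): buf='V' cursor=0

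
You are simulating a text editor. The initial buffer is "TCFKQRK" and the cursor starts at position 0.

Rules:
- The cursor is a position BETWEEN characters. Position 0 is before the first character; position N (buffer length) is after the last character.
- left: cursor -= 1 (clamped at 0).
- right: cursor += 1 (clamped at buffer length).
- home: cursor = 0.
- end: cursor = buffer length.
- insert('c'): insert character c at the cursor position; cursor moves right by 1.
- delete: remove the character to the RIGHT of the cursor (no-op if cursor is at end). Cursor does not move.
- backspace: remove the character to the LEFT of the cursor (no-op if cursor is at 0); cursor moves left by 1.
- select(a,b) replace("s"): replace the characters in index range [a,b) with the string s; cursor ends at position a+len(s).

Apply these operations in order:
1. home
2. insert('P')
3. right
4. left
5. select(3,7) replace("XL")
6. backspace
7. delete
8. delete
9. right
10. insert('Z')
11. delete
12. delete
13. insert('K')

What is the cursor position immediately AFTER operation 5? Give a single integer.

After op 1 (home): buf='TCFKQRK' cursor=0
After op 2 (insert('P')): buf='PTCFKQRK' cursor=1
After op 3 (right): buf='PTCFKQRK' cursor=2
After op 4 (left): buf='PTCFKQRK' cursor=1
After op 5 (select(3,7) replace("XL")): buf='PTCXLK' cursor=5

Answer: 5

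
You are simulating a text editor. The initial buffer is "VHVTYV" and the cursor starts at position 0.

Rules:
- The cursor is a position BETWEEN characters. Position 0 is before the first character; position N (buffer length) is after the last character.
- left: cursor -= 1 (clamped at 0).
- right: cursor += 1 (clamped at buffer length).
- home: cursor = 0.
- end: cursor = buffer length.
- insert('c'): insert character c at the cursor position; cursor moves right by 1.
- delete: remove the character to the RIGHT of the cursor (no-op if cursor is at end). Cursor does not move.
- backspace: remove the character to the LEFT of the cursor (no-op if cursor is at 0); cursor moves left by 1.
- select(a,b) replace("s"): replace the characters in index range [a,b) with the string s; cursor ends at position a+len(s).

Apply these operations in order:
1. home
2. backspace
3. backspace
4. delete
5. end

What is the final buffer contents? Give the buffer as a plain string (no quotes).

After op 1 (home): buf='VHVTYV' cursor=0
After op 2 (backspace): buf='VHVTYV' cursor=0
After op 3 (backspace): buf='VHVTYV' cursor=0
After op 4 (delete): buf='HVTYV' cursor=0
After op 5 (end): buf='HVTYV' cursor=5

Answer: HVTYV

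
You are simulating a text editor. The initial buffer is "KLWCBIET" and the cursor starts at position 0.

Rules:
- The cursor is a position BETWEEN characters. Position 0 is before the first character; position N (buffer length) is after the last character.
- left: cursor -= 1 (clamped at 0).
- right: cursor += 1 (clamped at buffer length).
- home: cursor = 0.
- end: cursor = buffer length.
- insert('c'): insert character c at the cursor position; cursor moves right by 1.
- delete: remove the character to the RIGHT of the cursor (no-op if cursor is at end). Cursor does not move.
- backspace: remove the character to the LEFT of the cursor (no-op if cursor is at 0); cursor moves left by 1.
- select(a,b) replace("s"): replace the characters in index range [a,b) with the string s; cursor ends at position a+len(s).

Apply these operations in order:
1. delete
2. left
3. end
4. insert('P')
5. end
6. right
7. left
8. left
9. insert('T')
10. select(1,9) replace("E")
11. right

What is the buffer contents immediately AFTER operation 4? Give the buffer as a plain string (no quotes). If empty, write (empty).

After op 1 (delete): buf='LWCBIET' cursor=0
After op 2 (left): buf='LWCBIET' cursor=0
After op 3 (end): buf='LWCBIET' cursor=7
After op 4 (insert('P')): buf='LWCBIETP' cursor=8

Answer: LWCBIETP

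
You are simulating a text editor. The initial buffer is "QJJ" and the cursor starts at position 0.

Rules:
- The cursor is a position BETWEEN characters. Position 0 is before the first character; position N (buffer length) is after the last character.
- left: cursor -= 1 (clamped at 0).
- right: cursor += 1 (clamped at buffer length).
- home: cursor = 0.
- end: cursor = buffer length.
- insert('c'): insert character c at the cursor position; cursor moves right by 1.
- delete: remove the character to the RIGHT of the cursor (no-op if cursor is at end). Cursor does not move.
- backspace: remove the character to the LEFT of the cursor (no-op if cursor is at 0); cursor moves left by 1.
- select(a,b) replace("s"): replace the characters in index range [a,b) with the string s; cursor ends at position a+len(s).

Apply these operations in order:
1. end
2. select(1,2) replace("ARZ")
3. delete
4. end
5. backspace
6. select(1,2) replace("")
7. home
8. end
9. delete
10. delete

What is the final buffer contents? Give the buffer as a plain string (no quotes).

Answer: QR

Derivation:
After op 1 (end): buf='QJJ' cursor=3
After op 2 (select(1,2) replace("ARZ")): buf='QARZJ' cursor=4
After op 3 (delete): buf='QARZ' cursor=4
After op 4 (end): buf='QARZ' cursor=4
After op 5 (backspace): buf='QAR' cursor=3
After op 6 (select(1,2) replace("")): buf='QR' cursor=1
After op 7 (home): buf='QR' cursor=0
After op 8 (end): buf='QR' cursor=2
After op 9 (delete): buf='QR' cursor=2
After op 10 (delete): buf='QR' cursor=2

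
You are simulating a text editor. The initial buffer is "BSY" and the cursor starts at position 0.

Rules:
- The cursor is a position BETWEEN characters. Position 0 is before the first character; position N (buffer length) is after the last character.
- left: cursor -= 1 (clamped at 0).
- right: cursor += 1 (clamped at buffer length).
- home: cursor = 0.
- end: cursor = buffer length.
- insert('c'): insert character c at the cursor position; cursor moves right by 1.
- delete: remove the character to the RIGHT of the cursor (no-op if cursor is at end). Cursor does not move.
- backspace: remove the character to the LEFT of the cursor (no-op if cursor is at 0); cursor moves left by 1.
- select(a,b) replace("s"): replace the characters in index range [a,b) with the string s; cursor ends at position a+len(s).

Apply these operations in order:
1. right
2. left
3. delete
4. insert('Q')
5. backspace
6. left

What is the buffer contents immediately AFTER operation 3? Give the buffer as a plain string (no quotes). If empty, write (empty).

Answer: SY

Derivation:
After op 1 (right): buf='BSY' cursor=1
After op 2 (left): buf='BSY' cursor=0
After op 3 (delete): buf='SY' cursor=0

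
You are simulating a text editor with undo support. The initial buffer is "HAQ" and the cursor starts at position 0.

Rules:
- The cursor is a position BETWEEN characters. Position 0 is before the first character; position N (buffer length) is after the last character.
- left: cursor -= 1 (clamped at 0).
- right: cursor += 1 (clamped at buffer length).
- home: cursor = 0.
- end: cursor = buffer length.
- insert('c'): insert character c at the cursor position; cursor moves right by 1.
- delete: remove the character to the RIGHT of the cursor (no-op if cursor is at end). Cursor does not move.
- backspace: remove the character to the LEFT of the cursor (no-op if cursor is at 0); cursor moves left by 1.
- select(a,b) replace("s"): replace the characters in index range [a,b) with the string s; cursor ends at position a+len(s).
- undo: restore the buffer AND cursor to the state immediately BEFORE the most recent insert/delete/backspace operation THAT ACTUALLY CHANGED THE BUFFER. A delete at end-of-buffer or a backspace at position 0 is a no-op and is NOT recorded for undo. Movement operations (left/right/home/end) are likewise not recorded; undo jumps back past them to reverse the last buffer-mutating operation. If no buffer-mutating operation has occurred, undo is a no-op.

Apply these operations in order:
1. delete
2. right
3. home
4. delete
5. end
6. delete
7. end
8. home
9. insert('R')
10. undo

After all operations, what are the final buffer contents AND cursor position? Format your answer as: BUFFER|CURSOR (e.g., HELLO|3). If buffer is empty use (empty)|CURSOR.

After op 1 (delete): buf='AQ' cursor=0
After op 2 (right): buf='AQ' cursor=1
After op 3 (home): buf='AQ' cursor=0
After op 4 (delete): buf='Q' cursor=0
After op 5 (end): buf='Q' cursor=1
After op 6 (delete): buf='Q' cursor=1
After op 7 (end): buf='Q' cursor=1
After op 8 (home): buf='Q' cursor=0
After op 9 (insert('R')): buf='RQ' cursor=1
After op 10 (undo): buf='Q' cursor=0

Answer: Q|0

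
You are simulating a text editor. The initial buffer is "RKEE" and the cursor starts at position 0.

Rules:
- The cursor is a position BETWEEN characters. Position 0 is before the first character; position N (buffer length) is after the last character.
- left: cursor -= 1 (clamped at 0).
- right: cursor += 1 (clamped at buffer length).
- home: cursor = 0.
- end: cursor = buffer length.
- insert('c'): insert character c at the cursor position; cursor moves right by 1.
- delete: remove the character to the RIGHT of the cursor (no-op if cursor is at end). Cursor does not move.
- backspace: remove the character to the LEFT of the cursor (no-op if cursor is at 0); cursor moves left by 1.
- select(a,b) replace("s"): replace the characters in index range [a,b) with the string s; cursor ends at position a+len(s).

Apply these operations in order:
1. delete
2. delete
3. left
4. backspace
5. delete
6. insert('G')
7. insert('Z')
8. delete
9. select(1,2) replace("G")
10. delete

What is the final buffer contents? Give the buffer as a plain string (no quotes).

After op 1 (delete): buf='KEE' cursor=0
After op 2 (delete): buf='EE' cursor=0
After op 3 (left): buf='EE' cursor=0
After op 4 (backspace): buf='EE' cursor=0
After op 5 (delete): buf='E' cursor=0
After op 6 (insert('G')): buf='GE' cursor=1
After op 7 (insert('Z')): buf='GZE' cursor=2
After op 8 (delete): buf='GZ' cursor=2
After op 9 (select(1,2) replace("G")): buf='GG' cursor=2
After op 10 (delete): buf='GG' cursor=2

Answer: GG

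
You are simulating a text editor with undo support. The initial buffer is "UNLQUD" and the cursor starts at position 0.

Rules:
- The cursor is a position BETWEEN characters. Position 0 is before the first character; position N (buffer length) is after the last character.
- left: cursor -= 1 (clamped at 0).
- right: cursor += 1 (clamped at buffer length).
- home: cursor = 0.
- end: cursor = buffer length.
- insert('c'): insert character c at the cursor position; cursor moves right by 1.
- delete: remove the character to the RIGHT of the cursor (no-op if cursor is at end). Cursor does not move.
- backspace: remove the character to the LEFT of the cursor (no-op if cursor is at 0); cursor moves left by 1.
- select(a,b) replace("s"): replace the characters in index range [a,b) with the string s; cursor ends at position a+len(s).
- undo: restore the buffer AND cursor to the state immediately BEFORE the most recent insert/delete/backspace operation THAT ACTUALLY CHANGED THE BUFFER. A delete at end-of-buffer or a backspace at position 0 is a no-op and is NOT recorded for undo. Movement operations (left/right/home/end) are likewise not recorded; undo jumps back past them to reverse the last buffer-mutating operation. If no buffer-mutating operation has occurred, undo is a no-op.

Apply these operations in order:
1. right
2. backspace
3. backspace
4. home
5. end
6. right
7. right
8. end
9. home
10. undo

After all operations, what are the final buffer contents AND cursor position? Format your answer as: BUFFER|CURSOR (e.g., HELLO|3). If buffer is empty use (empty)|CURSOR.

Answer: UNLQUD|1

Derivation:
After op 1 (right): buf='UNLQUD' cursor=1
After op 2 (backspace): buf='NLQUD' cursor=0
After op 3 (backspace): buf='NLQUD' cursor=0
After op 4 (home): buf='NLQUD' cursor=0
After op 5 (end): buf='NLQUD' cursor=5
After op 6 (right): buf='NLQUD' cursor=5
After op 7 (right): buf='NLQUD' cursor=5
After op 8 (end): buf='NLQUD' cursor=5
After op 9 (home): buf='NLQUD' cursor=0
After op 10 (undo): buf='UNLQUD' cursor=1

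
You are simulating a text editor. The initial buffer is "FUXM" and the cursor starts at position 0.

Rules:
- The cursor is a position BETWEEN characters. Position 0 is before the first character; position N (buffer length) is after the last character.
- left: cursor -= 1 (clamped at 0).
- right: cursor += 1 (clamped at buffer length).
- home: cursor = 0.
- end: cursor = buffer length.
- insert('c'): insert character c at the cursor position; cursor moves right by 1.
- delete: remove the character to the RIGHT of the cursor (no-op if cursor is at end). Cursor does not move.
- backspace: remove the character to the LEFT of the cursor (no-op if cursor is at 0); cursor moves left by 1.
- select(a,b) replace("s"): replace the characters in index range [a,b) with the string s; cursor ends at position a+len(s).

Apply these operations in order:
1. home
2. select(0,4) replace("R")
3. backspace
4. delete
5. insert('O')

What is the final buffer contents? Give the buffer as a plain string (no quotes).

Answer: O

Derivation:
After op 1 (home): buf='FUXM' cursor=0
After op 2 (select(0,4) replace("R")): buf='R' cursor=1
After op 3 (backspace): buf='(empty)' cursor=0
After op 4 (delete): buf='(empty)' cursor=0
After op 5 (insert('O')): buf='O' cursor=1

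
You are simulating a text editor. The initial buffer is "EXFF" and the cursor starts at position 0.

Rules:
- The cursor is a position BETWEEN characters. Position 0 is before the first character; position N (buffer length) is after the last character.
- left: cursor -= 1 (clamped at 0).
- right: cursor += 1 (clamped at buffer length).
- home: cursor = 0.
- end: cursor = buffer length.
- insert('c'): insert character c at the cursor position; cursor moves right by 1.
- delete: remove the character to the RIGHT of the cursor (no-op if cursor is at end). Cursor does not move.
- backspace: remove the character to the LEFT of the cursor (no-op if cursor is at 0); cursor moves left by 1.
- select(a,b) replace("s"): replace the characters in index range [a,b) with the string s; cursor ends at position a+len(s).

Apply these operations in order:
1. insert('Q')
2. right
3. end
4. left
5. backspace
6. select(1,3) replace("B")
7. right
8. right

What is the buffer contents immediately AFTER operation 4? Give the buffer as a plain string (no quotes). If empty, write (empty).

After op 1 (insert('Q')): buf='QEXFF' cursor=1
After op 2 (right): buf='QEXFF' cursor=2
After op 3 (end): buf='QEXFF' cursor=5
After op 4 (left): buf='QEXFF' cursor=4

Answer: QEXFF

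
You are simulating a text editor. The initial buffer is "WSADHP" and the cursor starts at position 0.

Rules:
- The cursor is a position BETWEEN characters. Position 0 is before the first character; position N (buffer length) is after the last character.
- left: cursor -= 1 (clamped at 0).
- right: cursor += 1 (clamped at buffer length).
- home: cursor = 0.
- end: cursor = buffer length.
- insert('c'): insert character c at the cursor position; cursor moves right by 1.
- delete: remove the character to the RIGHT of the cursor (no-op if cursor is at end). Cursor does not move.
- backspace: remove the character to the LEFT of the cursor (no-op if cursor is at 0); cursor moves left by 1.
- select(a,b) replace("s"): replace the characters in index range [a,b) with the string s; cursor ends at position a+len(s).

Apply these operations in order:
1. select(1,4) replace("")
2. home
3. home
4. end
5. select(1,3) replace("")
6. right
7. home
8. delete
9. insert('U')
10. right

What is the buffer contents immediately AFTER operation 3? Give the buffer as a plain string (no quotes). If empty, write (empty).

After op 1 (select(1,4) replace("")): buf='WHP' cursor=1
After op 2 (home): buf='WHP' cursor=0
After op 3 (home): buf='WHP' cursor=0

Answer: WHP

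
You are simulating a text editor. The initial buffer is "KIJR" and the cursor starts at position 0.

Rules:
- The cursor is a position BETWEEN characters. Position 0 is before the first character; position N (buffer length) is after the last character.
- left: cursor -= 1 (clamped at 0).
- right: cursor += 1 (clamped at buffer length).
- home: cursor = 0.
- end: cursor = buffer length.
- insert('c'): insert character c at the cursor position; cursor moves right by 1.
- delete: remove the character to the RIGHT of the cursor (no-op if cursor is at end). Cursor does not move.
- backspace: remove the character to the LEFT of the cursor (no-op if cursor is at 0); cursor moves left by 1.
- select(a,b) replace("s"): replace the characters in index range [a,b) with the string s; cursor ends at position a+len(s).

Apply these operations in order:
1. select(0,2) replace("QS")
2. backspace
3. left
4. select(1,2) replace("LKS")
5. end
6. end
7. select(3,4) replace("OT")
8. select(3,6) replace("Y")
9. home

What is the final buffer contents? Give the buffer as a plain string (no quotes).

Answer: QLKY

Derivation:
After op 1 (select(0,2) replace("QS")): buf='QSJR' cursor=2
After op 2 (backspace): buf='QJR' cursor=1
After op 3 (left): buf='QJR' cursor=0
After op 4 (select(1,2) replace("LKS")): buf='QLKSR' cursor=4
After op 5 (end): buf='QLKSR' cursor=5
After op 6 (end): buf='QLKSR' cursor=5
After op 7 (select(3,4) replace("OT")): buf='QLKOTR' cursor=5
After op 8 (select(3,6) replace("Y")): buf='QLKY' cursor=4
After op 9 (home): buf='QLKY' cursor=0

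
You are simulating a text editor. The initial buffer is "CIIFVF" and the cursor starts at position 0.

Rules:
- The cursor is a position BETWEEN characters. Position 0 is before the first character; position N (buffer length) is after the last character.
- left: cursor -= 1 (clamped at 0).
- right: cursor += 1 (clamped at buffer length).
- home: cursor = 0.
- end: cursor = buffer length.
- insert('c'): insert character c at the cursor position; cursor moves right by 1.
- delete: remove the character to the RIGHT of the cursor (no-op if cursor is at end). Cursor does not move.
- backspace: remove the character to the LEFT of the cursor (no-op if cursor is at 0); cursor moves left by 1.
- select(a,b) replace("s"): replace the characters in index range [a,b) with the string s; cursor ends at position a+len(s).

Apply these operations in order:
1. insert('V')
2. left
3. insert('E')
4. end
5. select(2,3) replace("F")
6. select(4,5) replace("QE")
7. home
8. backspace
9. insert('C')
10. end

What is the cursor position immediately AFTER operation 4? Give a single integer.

After op 1 (insert('V')): buf='VCIIFVF' cursor=1
After op 2 (left): buf='VCIIFVF' cursor=0
After op 3 (insert('E')): buf='EVCIIFVF' cursor=1
After op 4 (end): buf='EVCIIFVF' cursor=8

Answer: 8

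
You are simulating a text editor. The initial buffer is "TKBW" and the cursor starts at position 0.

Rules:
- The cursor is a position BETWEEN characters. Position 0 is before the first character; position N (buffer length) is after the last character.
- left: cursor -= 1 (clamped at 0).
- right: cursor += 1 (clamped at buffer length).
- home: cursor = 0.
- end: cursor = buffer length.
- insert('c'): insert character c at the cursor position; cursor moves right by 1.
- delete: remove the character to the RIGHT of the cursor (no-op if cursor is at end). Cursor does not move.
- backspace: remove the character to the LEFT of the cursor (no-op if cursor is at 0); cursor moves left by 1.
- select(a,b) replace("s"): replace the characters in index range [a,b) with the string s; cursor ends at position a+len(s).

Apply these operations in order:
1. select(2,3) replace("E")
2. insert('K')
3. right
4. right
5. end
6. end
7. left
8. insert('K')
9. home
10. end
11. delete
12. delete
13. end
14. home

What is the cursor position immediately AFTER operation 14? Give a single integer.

After op 1 (select(2,3) replace("E")): buf='TKEW' cursor=3
After op 2 (insert('K')): buf='TKEKW' cursor=4
After op 3 (right): buf='TKEKW' cursor=5
After op 4 (right): buf='TKEKW' cursor=5
After op 5 (end): buf='TKEKW' cursor=5
After op 6 (end): buf='TKEKW' cursor=5
After op 7 (left): buf='TKEKW' cursor=4
After op 8 (insert('K')): buf='TKEKKW' cursor=5
After op 9 (home): buf='TKEKKW' cursor=0
After op 10 (end): buf='TKEKKW' cursor=6
After op 11 (delete): buf='TKEKKW' cursor=6
After op 12 (delete): buf='TKEKKW' cursor=6
After op 13 (end): buf='TKEKKW' cursor=6
After op 14 (home): buf='TKEKKW' cursor=0

Answer: 0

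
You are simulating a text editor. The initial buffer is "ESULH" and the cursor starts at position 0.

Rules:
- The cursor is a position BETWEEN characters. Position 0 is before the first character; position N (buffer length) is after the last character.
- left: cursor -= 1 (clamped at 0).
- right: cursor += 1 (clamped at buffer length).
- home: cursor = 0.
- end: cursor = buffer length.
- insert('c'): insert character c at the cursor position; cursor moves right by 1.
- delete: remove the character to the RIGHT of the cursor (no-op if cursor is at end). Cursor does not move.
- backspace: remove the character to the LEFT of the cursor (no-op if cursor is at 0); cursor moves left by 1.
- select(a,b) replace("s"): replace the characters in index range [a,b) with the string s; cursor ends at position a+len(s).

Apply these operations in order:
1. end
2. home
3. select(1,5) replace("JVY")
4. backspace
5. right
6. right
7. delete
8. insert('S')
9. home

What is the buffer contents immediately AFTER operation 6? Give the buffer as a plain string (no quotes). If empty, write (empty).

After op 1 (end): buf='ESULH' cursor=5
After op 2 (home): buf='ESULH' cursor=0
After op 3 (select(1,5) replace("JVY")): buf='EJVY' cursor=4
After op 4 (backspace): buf='EJV' cursor=3
After op 5 (right): buf='EJV' cursor=3
After op 6 (right): buf='EJV' cursor=3

Answer: EJV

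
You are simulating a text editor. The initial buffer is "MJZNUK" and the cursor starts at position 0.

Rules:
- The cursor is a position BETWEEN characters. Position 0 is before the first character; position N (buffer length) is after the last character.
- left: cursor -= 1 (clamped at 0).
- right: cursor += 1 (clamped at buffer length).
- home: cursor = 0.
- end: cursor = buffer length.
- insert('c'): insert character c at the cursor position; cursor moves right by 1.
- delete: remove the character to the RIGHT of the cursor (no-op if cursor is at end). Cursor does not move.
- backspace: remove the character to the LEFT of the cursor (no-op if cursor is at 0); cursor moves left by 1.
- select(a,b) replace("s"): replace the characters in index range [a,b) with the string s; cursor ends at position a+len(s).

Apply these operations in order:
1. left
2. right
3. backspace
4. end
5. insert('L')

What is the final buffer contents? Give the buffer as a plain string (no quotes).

Answer: JZNUKL

Derivation:
After op 1 (left): buf='MJZNUK' cursor=0
After op 2 (right): buf='MJZNUK' cursor=1
After op 3 (backspace): buf='JZNUK' cursor=0
After op 4 (end): buf='JZNUK' cursor=5
After op 5 (insert('L')): buf='JZNUKL' cursor=6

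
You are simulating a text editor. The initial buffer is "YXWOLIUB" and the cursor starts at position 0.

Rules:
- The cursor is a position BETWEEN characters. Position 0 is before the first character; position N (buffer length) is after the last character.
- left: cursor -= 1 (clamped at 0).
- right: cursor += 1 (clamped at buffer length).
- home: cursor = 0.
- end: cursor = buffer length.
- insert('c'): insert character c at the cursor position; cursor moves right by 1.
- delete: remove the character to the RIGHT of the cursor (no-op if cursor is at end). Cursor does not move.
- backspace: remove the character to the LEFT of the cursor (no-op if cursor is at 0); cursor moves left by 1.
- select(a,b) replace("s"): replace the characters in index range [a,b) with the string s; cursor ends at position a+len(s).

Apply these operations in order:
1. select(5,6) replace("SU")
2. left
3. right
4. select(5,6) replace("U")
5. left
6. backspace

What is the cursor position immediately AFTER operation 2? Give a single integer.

Answer: 6

Derivation:
After op 1 (select(5,6) replace("SU")): buf='YXWOLSUUB' cursor=7
After op 2 (left): buf='YXWOLSUUB' cursor=6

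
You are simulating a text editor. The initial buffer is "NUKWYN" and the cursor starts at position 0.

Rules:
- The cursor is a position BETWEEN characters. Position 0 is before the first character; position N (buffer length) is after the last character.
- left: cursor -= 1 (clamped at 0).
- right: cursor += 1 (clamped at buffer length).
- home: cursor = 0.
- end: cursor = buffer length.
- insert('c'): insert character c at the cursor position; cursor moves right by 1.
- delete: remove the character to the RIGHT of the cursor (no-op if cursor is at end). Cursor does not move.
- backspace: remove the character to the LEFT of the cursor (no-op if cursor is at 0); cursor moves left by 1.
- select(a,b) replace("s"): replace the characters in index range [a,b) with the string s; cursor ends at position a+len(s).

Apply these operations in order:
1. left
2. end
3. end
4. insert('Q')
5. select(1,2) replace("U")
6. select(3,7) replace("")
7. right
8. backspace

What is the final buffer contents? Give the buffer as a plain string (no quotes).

Answer: NU

Derivation:
After op 1 (left): buf='NUKWYN' cursor=0
After op 2 (end): buf='NUKWYN' cursor=6
After op 3 (end): buf='NUKWYN' cursor=6
After op 4 (insert('Q')): buf='NUKWYNQ' cursor=7
After op 5 (select(1,2) replace("U")): buf='NUKWYNQ' cursor=2
After op 6 (select(3,7) replace("")): buf='NUK' cursor=3
After op 7 (right): buf='NUK' cursor=3
After op 8 (backspace): buf='NU' cursor=2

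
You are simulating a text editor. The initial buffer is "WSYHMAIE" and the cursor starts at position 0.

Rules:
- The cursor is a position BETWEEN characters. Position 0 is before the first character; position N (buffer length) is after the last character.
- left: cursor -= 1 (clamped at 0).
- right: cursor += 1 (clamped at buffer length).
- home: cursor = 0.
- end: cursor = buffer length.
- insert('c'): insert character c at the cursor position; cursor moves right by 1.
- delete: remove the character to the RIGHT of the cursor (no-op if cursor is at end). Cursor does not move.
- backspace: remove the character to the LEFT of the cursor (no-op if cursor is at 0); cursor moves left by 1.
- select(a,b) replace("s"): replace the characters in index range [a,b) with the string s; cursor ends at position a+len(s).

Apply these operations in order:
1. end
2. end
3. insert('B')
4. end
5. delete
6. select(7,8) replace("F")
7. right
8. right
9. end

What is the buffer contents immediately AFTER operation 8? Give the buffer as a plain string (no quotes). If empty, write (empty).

Answer: WSYHMAIFB

Derivation:
After op 1 (end): buf='WSYHMAIE' cursor=8
After op 2 (end): buf='WSYHMAIE' cursor=8
After op 3 (insert('B')): buf='WSYHMAIEB' cursor=9
After op 4 (end): buf='WSYHMAIEB' cursor=9
After op 5 (delete): buf='WSYHMAIEB' cursor=9
After op 6 (select(7,8) replace("F")): buf='WSYHMAIFB' cursor=8
After op 7 (right): buf='WSYHMAIFB' cursor=9
After op 8 (right): buf='WSYHMAIFB' cursor=9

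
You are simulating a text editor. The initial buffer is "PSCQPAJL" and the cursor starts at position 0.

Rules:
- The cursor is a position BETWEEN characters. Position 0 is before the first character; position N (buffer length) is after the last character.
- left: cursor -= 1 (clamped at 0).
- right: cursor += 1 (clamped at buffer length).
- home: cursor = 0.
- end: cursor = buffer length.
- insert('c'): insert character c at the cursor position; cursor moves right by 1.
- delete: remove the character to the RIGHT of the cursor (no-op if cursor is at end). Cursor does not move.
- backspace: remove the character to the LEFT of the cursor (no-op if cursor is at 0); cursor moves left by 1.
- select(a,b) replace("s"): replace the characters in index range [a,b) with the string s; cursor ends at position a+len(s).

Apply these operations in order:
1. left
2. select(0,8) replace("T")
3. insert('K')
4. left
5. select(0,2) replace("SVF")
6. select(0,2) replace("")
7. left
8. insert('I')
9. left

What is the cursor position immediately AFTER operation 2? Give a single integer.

After op 1 (left): buf='PSCQPAJL' cursor=0
After op 2 (select(0,8) replace("T")): buf='T' cursor=1

Answer: 1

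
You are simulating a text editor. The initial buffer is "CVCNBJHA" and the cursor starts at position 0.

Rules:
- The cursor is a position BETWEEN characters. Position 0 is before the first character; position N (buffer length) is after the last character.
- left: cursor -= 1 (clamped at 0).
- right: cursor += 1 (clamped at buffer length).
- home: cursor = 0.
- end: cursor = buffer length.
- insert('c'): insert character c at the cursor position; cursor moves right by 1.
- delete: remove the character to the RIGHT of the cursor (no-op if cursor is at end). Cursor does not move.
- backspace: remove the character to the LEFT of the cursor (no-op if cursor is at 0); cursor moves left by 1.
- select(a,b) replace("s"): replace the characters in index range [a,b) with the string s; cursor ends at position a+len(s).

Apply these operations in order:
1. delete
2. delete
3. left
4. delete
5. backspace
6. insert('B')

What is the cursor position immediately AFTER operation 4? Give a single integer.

Answer: 0

Derivation:
After op 1 (delete): buf='VCNBJHA' cursor=0
After op 2 (delete): buf='CNBJHA' cursor=0
After op 3 (left): buf='CNBJHA' cursor=0
After op 4 (delete): buf='NBJHA' cursor=0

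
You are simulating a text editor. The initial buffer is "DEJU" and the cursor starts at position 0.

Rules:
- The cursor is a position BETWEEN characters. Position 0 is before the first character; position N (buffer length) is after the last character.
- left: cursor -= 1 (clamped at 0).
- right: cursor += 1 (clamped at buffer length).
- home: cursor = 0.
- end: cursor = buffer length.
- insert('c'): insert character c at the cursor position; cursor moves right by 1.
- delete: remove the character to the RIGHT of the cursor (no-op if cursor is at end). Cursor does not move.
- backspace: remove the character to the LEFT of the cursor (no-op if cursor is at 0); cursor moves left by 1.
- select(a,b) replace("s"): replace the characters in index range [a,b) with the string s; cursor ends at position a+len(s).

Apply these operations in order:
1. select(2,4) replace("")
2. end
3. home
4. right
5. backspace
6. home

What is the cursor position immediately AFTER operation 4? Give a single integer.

Answer: 1

Derivation:
After op 1 (select(2,4) replace("")): buf='DE' cursor=2
After op 2 (end): buf='DE' cursor=2
After op 3 (home): buf='DE' cursor=0
After op 4 (right): buf='DE' cursor=1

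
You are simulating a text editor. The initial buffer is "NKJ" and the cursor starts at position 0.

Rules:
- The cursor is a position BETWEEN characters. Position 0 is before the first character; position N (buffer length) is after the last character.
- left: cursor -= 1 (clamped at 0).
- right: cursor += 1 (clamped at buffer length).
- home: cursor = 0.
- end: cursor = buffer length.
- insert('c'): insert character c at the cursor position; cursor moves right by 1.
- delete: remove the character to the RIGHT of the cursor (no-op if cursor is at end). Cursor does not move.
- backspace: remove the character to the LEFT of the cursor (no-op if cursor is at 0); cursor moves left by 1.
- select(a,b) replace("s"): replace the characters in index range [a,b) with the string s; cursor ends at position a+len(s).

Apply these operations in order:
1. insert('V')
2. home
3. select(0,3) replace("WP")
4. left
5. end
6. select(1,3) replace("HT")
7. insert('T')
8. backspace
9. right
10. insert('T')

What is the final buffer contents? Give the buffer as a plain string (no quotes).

After op 1 (insert('V')): buf='VNKJ' cursor=1
After op 2 (home): buf='VNKJ' cursor=0
After op 3 (select(0,3) replace("WP")): buf='WPJ' cursor=2
After op 4 (left): buf='WPJ' cursor=1
After op 5 (end): buf='WPJ' cursor=3
After op 6 (select(1,3) replace("HT")): buf='WHT' cursor=3
After op 7 (insert('T')): buf='WHTT' cursor=4
After op 8 (backspace): buf='WHT' cursor=3
After op 9 (right): buf='WHT' cursor=3
After op 10 (insert('T')): buf='WHTT' cursor=4

Answer: WHTT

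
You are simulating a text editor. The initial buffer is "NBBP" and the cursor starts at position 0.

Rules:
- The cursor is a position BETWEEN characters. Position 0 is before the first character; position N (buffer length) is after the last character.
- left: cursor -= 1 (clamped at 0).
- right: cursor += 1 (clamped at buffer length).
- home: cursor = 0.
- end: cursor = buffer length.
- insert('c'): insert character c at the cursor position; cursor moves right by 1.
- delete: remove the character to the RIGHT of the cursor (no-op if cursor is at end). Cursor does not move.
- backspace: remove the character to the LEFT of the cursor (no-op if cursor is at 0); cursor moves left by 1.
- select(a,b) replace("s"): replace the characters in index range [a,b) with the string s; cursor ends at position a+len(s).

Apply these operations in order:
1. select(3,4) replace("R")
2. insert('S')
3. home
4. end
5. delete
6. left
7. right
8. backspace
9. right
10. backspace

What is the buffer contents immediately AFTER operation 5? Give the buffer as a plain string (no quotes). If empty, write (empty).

After op 1 (select(3,4) replace("R")): buf='NBBR' cursor=4
After op 2 (insert('S')): buf='NBBRS' cursor=5
After op 3 (home): buf='NBBRS' cursor=0
After op 4 (end): buf='NBBRS' cursor=5
After op 5 (delete): buf='NBBRS' cursor=5

Answer: NBBRS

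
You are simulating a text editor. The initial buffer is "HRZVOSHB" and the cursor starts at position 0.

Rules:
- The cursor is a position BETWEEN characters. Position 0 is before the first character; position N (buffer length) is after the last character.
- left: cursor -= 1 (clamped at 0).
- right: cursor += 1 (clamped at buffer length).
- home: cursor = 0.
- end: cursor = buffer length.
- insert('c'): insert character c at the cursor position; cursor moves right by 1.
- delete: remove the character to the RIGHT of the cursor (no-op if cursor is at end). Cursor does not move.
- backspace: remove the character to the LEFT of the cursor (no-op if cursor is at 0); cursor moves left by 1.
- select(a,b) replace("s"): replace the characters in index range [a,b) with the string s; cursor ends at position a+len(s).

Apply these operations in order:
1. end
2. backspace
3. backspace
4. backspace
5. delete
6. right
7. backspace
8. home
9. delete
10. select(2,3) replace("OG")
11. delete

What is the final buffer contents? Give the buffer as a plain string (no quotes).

After op 1 (end): buf='HRZVOSHB' cursor=8
After op 2 (backspace): buf='HRZVOSH' cursor=7
After op 3 (backspace): buf='HRZVOS' cursor=6
After op 4 (backspace): buf='HRZVO' cursor=5
After op 5 (delete): buf='HRZVO' cursor=5
After op 6 (right): buf='HRZVO' cursor=5
After op 7 (backspace): buf='HRZV' cursor=4
After op 8 (home): buf='HRZV' cursor=0
After op 9 (delete): buf='RZV' cursor=0
After op 10 (select(2,3) replace("OG")): buf='RZOG' cursor=4
After op 11 (delete): buf='RZOG' cursor=4

Answer: RZOG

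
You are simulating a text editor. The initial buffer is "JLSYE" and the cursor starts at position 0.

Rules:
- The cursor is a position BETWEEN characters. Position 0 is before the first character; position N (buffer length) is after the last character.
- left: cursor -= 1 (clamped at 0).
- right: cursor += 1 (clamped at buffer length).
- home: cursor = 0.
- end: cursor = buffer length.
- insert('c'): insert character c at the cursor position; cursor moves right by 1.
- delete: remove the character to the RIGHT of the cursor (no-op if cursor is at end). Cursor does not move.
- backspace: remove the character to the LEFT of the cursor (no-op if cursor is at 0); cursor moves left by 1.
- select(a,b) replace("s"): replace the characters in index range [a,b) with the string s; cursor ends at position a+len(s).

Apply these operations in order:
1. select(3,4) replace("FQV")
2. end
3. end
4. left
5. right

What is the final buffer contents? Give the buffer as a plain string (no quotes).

After op 1 (select(3,4) replace("FQV")): buf='JLSFQVE' cursor=6
After op 2 (end): buf='JLSFQVE' cursor=7
After op 3 (end): buf='JLSFQVE' cursor=7
After op 4 (left): buf='JLSFQVE' cursor=6
After op 5 (right): buf='JLSFQVE' cursor=7

Answer: JLSFQVE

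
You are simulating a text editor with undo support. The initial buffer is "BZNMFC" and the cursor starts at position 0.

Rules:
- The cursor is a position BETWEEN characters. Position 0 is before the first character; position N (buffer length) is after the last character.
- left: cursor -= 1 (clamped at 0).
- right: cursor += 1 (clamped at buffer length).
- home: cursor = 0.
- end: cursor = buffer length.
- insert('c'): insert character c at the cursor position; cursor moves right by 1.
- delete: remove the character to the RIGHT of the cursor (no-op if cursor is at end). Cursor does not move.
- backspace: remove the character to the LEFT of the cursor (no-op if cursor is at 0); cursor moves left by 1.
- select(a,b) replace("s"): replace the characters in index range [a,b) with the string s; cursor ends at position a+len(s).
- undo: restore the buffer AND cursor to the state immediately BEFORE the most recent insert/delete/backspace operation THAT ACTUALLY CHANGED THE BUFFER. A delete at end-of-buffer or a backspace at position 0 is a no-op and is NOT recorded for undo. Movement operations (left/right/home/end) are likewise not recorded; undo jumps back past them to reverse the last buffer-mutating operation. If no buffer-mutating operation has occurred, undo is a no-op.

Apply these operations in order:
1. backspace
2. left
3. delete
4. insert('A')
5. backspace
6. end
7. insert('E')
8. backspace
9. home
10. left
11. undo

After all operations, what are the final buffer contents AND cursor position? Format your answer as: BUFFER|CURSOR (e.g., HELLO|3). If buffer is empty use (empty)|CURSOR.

After op 1 (backspace): buf='BZNMFC' cursor=0
After op 2 (left): buf='BZNMFC' cursor=0
After op 3 (delete): buf='ZNMFC' cursor=0
After op 4 (insert('A')): buf='AZNMFC' cursor=1
After op 5 (backspace): buf='ZNMFC' cursor=0
After op 6 (end): buf='ZNMFC' cursor=5
After op 7 (insert('E')): buf='ZNMFCE' cursor=6
After op 8 (backspace): buf='ZNMFC' cursor=5
After op 9 (home): buf='ZNMFC' cursor=0
After op 10 (left): buf='ZNMFC' cursor=0
After op 11 (undo): buf='ZNMFCE' cursor=6

Answer: ZNMFCE|6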